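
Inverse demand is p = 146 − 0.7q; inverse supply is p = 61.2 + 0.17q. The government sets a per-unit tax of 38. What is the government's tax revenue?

Competitive equilibrium: 146 − 0.7q = 61.2 + 0.17q → q* = 97.4713, p* = 77.7701.
With the tax, the buyer price exceeds the seller price by 38: (146 − 0.7q) − (61.2 + 0.17q) = 38 → q' = 53.7931.
Tax revenue = 38 × 53.7931 = 2044.14.

2044.14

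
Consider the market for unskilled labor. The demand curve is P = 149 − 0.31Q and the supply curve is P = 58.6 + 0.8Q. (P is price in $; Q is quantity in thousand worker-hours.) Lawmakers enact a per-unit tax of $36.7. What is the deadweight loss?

$606.71 thousand

Competitive equilibrium: 149 − 0.31Q = 58.6 + 0.8Q → Q* = 81.4414, P* = 123.7532.
With the tax, the buyer price exceeds the seller price by 36.7: (149 − 0.31Q) − (58.6 + 0.8Q) = 36.7 → Q' = 48.3784.
ΔQ = 81.4414 − 48.3784 = 33.063; the wedge equals the tax, 36.7.
DWL = ½ × 33.063 × 36.7 = $606.71 thousand.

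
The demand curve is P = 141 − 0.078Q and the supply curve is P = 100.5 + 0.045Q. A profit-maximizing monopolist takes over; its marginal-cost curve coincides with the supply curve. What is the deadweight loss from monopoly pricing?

Competitive equilibrium: 141 − 0.078Q = 100.5 + 0.045Q → Q* = 329.2683, P* = 115.3171.
Marginal revenue: MR = 141 − 0.156Q. Set MR = MC: 141 − 0.156Q = 100.5 + 0.045Q → Q_m = 201.4925.
Price P_m = 141 − 0.078·201.4925 = 125.2836; MC(Q_m) = 100.5 + 0.045·201.4925 = 109.5672.
Competitive Q* = 329.2683, so ΔQ = 127.7758; wedge = 125.2836 − 109.5672 = 15.7164.
Deadweight loss = ½ × 127.7758 × 15.7164 = 1004.09.

1004.09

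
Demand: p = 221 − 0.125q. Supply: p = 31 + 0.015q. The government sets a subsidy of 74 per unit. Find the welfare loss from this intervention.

19557.14

Competitive equilibrium: 221 − 0.125q = 31 + 0.015q → q* = 1357.1429, p* = 51.3571.
The subsidy lowers effective supply by 74: p = 0.015q − 43.
New quantity: 221 − 0.125q = 0.015q − 43 → q' = 1885.7143.
Overproduction Δq = 1885.7143 − 1357.1429 = 528.5714; wedge = subsidy = 74.
Welfare loss = ½ × 528.5714 × 74 = 19557.14.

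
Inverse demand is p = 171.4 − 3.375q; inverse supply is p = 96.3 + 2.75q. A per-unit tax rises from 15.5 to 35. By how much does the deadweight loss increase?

80.39

Competitive equilibrium: 171.4 − 3.375q = 96.3 + 2.75q → q* = 12.2612, p* = 130.0184.
For a per-unit tax t: Δq = t/6.125, so DWL = ½·t·(t/6.125) = t²/12.25.
At t = 15.5: DWL = 19.612. At t = 35: DWL = 100.
Increase = 100 − 19.612 = 80.39.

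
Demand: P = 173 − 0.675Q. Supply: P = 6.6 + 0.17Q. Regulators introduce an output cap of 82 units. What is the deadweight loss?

Competitive equilibrium: 173 − 0.675Q = 6.6 + 0.17Q → Q* = 196.9231, P* = 40.0769.
At Q = 82: demand price = 173 − 0.675·82 = 117.65; supply price = 6.6 + 0.17·82 = 20.54.
ΔQ = 196.9231 − 82 = 114.9231; wedge = 117.65 − 20.54 = 97.11.
Deadweight loss = ½ × 114.9231 × 97.11 = 5580.09.

5580.09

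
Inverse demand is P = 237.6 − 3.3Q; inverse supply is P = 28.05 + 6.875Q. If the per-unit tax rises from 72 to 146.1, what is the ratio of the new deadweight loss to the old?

Competitive equilibrium: 237.6 − 3.3Q = 28.05 + 6.875Q → Q* = 20.5946, P* = 169.6378.
For a per-unit tax t: ΔQ = t/10.175, so DWL = ½·t·(t/10.175) = t²/20.35.
At t = 72: DWL = 254.742. At t = 146.1: DWL = 1048.905.
Ratio = (146.1/72)² = 4.118.

4.118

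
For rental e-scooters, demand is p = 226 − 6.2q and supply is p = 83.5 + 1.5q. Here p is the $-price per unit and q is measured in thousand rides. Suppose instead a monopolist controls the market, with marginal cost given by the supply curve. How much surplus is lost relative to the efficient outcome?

Competitive equilibrium: 226 − 6.2q = 83.5 + 1.5q → q* = 18.5065, p* = 111.2597.
Marginal revenue: MR = 226 − 12.4q. Set MR = MC: 226 − 12.4q = 83.5 + 1.5q → q_m = 10.2518.
Price p_m = 226 − 6.2·10.2518 = 162.4388; MC(q_m) = 83.5 + 1.5·10.2518 = 98.8777.
Competitive q* = 18.5065, so Δq = 8.2547; wedge = 162.4388 − 98.8777 = 63.5611.
The triangle = ½ × 8.2547 × 63.5611 = $262.34 thousand.

$262.34 thousand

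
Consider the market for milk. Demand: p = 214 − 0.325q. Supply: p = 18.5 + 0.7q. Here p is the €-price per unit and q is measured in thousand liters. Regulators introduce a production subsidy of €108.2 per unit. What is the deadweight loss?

Competitive equilibrium: 214 − 0.325q = 18.5 + 0.7q → q* = 190.7317, p* = 152.0122.
The subsidy lowers effective supply by 108.2: p = 0.7q − 89.7.
New quantity: 214 − 0.325q = 0.7q − 89.7 → q' = 296.2927.
Overproduction Δq = 296.2927 − 190.7317 = 105.561; wedge = subsidy = 108.2.
Welfare loss = ½ × 105.561 × 108.2 = €5710.85 thousand.

€5710.85 thousand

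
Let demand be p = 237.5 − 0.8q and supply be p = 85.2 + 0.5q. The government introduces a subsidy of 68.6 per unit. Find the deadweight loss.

Competitive equilibrium: 237.5 − 0.8q = 85.2 + 0.5q → q* = 117.15385, p* = 143.77692.
The subsidy lowers effective supply by 68.6: p = 16.6 + 0.5q.
New quantity: 237.5 − 0.8q = 16.6 + 0.5q → q' = 169.92308.
Overproduction Δq = 169.92308 − 117.15385 = 52.76923; wedge = subsidy = 68.6.
The triangle = ½ × 52.76923 × 68.6 = 1809.98.

1809.98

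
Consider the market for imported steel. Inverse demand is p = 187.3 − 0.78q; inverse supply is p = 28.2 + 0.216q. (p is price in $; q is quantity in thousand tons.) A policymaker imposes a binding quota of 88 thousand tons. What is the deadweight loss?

$2562.95 thousand

Competitive equilibrium: 187.3 − 0.78q = 28.2 + 0.216q → q* = 159.739, p* = 62.7036.
At q = 88: demand price = 187.3 − 0.78·88 = 118.66; supply price = 28.2 + 0.216·88 = 47.208.
Δq = 159.739 − 88 = 71.739; wedge = 118.66 − 47.208 = 71.452.
Deadweight loss = ½ × 71.739 × 71.452 = $2562.95 thousand.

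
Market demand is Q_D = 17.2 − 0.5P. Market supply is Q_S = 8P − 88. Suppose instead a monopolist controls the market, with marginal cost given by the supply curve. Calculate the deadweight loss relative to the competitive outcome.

30.29

In inverse form: demand P = 34.4 − 2Q, supply P = 11 + 0.125Q.
Competitive equilibrium: 34.4 − 2Q = 11 + 0.125Q → Q* = 11.0118, P* = 12.3765.
Marginal revenue: MR = 34.4 − 4Q. Set MR = MC: 34.4 − 4Q = 11 + 0.125Q → Q_m = 5.6727.
Price P_m = 34.4 − 2·5.6727 = 23.0546; MC(Q_m) = 11 + 0.125·5.6727 = 11.7091.
Competitive Q* = 11.0118, so ΔQ = 5.3391; wedge = 23.0546 − 11.7091 = 11.3455.
DWL = ½ × 5.3391 × 11.3455 = 30.29.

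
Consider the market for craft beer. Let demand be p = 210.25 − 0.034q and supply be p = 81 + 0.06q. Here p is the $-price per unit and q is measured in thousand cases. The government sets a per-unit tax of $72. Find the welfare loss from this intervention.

$27574.47 thousand

Competitive equilibrium: 210.25 − 0.034q = 81 + 0.06q → q* = 1375, p* = 163.5.
With the tax, the buyer price exceeds the seller price by 72: (210.25 − 0.034q) − (81 + 0.06q) = 72 → q' = 609.0426.
Δq = 1375 − 609.0426 = 765.9574; the wedge equals the tax, 72.
Deadweight loss = ½ × 765.9574 × 72 = $27574.47 thousand.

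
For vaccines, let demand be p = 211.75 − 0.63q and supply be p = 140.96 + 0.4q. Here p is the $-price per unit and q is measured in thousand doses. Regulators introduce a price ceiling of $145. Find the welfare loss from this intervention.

$1770.19 thousand

Competitive equilibrium: 211.75 − 0.63q = 140.96 + 0.4q → q* = 68.7282, p* = 168.4513.
At the ceiling p = 145, quantity supplied = (145 − 140.96)/0.4 = 10.1.
Willingness to pay at q' = 10.1: 211.75 − 0.63·10.1 = 205.387.
Δq = 68.7282 − 10.1 = 58.6282; wedge = 205.387 − 145 = 60.387.
The triangle = ½ × 58.6282 × 60.387 = $1770.19 thousand.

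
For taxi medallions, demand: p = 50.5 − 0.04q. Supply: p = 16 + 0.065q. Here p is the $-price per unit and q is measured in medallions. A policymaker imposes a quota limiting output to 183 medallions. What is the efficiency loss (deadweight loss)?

Competitive equilibrium: 50.5 − 0.04q = 16 + 0.065q → q* = 328.5714, p* = 37.3571.
At q = 183: demand price = 50.5 − 0.04·183 = 43.18; supply price = 16 + 0.065·183 = 27.895.
Δq = 328.5714 − 183 = 145.5714; wedge = 43.18 − 27.895 = 15.285.
Deadweight loss = ½ × 145.5714 × 15.285 = $1112.53.

$1112.53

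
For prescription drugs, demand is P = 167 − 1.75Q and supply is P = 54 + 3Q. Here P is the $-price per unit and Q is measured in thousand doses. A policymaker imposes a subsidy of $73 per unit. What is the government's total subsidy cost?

Competitive equilibrium: 167 − 1.75Q = 54 + 3Q → Q* = 23.7895, P* = 125.3684.
The subsidy lowers effective supply by 73: P = 3Q − 19.
New quantity: 167 − 1.75Q = 3Q − 19 → Q' = 39.1579.
Total subsidy cost = 73 × 39.1579 = $2858.53 thousand.

$2858.53 thousand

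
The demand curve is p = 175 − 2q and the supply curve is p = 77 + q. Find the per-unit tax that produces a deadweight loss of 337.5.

45

Competitive equilibrium: 175 − 2q = 77 + q → q* = 32.6667, p* = 109.6667.
A tax t gives Δq = t/3 and wedge t, so DWL = t²/6.
t²/6 = 337.5 → t² = 2025 → t = 45.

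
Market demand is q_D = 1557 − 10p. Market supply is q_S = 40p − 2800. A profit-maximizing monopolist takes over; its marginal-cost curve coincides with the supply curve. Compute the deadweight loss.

In inverse form: demand p = 155.7 − 0.1q, supply p = 70 + 0.025q.
Competitive equilibrium: 155.7 − 0.1q = 70 + 0.025q → q* = 685.6, p* = 87.14.
Marginal revenue: MR = 155.7 − 0.2q. Set MR = MC: 155.7 − 0.2q = 70 + 0.025q → q_m = 380.88889.
Price p_m = 155.7 − 0.1·380.88889 = 117.61111; MC(q_m) = 70 + 0.025·380.88889 = 79.52222.
Competitive q* = 685.6, so Δq = 304.71111; wedge = 117.61111 − 79.52222 = 38.08889.
Deadweight loss = ½ × 304.71111 × 38.08889 = 5803.05.

5803.05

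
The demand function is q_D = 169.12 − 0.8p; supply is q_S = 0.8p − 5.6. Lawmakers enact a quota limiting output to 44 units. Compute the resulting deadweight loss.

In inverse form: demand p = 211.4 − 1.25q, supply p = 7 + 1.25q.
Competitive equilibrium: 211.4 − 1.25q = 7 + 1.25q → q* = 81.76, p* = 109.2.
At q = 44: demand price = 211.4 − 1.25·44 = 156.4; supply price = 7 + 1.25·44 = 62.
Δq = 81.76 − 44 = 37.76; wedge = 156.4 − 62 = 94.4.
DWL = ½ × 37.76 × 94.4 = 1782.272.

1782.272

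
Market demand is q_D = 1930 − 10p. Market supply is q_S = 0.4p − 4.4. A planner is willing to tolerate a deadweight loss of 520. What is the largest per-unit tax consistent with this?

52

In inverse form: demand p = 193 − 0.1q, supply p = 11 + 2.5q.
Competitive equilibrium: 193 − 0.1q = 11 + 2.5q → q* = 70, p* = 186.
A tax t gives Δq = t/2.6 and wedge t, so DWL = t²/5.2.
t²/5.2 = 520 → t² = 2704 → t = 52.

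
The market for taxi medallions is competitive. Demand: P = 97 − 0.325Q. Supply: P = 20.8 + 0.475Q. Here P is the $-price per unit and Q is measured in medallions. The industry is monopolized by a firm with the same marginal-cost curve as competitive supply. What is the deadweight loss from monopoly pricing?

$302.87

Competitive equilibrium: 97 − 0.325Q = 20.8 + 0.475Q → Q* = 95.25, P* = 66.0438.
Marginal revenue: MR = 97 − 0.65Q. Set MR = MC: 97 − 0.65Q = 20.8 + 0.475Q → Q_m = 67.7333.
Price P_m = 97 − 0.325·67.7333 = 74.9867; MC(Q_m) = 20.8 + 0.475·67.7333 = 52.9733.
Competitive Q* = 95.25, so ΔQ = 27.5167; wedge = 74.9867 − 52.9733 = 22.0134.
Deadweight loss = ½ × 27.5167 × 22.0134 = $302.87.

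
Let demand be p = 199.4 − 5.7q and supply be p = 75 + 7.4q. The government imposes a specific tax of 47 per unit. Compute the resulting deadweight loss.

84.31

Competitive equilibrium: 199.4 − 5.7q = 75 + 7.4q → q* = 9.4962, p* = 145.2718.
With the tax, the buyer price exceeds the seller price by 47: (199.4 − 5.7q) − (75 + 7.4q) = 47 → q' = 5.9084.
Δq = 9.4962 − 5.9084 = 3.5878; the wedge equals the tax, 47.
The triangle = ½ × 3.5878 × 47 = 84.31.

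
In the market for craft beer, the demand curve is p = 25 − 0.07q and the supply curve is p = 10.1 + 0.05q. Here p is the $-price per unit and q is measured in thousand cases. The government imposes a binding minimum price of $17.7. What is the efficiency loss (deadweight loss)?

$23.72 thousand

Competitive equilibrium: 25 − 0.07q = 10.1 + 0.05q → q* = 124.1667, p* = 16.3083.
At the floor p = 17.7, quantity demanded = (25 − 17.7)/0.07 = 104.2857.
Sellers' marginal cost at q' = 104.2857: 10.1 + 0.05·104.2857 = 15.3143.
Δq = 124.1667 − 104.2857 = 19.881; wedge = 17.7 − 15.3143 = 2.3857.
DWL = ½ × 19.881 × 2.3857 = $23.72 thousand.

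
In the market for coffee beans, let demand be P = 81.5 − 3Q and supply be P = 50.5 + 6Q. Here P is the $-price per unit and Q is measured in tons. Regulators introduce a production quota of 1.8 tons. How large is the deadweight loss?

$12.17

Competitive equilibrium: 81.5 − 3Q = 50.5 + 6Q → Q* = 3.4444, P* = 71.1667.
At Q = 1.8: demand price = 81.5 − 3·1.8 = 76.1; supply price = 50.5 + 6·1.8 = 61.3.
ΔQ = 3.4444 − 1.8 = 1.6444; wedge = 76.1 − 61.3 = 14.8.
DWL = ½ × 1.6444 × 14.8 = $12.17.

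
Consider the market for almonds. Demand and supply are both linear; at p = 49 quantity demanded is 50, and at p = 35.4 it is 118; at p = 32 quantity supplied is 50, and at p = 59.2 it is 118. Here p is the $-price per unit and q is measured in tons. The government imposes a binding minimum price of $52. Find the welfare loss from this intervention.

$563.33

Demand slope = (35.4 − 49)/(118 − 50) = −0.2, so p = 59 − 0.2q.
Supply slope = (59.2 − 32)/(118 − 50) = 0.4, so p = 12 + 0.4q.
Competitive equilibrium: 59 − 0.2q = 12 + 0.4q → q* = 78.3333, p* = 43.3333.
At the floor p = 52, quantity demanded = (59 − 52)/0.2 = 35.
Sellers' marginal cost at q' = 35: 12 + 0.4·35 = 26.
Δq = 78.3333 − 35 = 43.3333; wedge = 52 − 26 = 26.
DWL = ½ × 43.3333 × 26 = $563.33.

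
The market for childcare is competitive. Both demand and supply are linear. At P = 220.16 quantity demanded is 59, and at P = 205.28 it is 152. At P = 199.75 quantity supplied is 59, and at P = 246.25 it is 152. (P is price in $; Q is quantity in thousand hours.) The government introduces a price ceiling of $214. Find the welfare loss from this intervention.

Demand slope = (205.28 − 220.16)/(152 − 59) = −0.16, so P = 229.6 − 0.16Q.
Supply slope = (246.25 − 199.75)/(152 − 59) = 0.5, so P = 170.25 + 0.5Q.
Competitive equilibrium: 229.6 − 0.16Q = 170.25 + 0.5Q → Q* = 89.9242, P* = 215.2121.
At the ceiling P = 214, quantity supplied = (214 − 170.25)/0.5 = 87.5.
Willingness to pay at Q' = 87.5: 229.6 − 0.16·87.5 = 215.6.
ΔQ = 89.9242 − 87.5 = 2.4242; wedge = 215.6 − 214 = 1.6.
Deadweight loss = ½ × 2.4242 × 1.6 = $1.94 thousand.

$1.94 thousand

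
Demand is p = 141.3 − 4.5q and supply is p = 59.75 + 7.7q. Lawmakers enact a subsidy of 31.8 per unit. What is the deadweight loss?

Competitive equilibrium: 141.3 − 4.5q = 59.75 + 7.7q → q* = 6.6844, p* = 111.2201.
The subsidy lowers effective supply by 31.8: p = 27.95 + 7.7q.
New quantity: 141.3 − 4.5q = 27.95 + 7.7q → q' = 9.291.
Overproduction Δq = 9.291 − 6.6844 = 2.6066; wedge = subsidy = 31.8.
DWL = ½ × 2.6066 × 31.8 = 41.44.

41.44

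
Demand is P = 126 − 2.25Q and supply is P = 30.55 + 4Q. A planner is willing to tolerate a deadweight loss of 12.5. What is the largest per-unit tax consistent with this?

Competitive equilibrium: 126 − 2.25Q = 30.55 + 4Q → Q* = 15.272, P* = 91.638.
A tax t gives ΔQ = t/6.25 and wedge t, so DWL = t²/12.5.
t²/12.5 = 12.5 → t² = 156.25 → t = 12.5.

12.5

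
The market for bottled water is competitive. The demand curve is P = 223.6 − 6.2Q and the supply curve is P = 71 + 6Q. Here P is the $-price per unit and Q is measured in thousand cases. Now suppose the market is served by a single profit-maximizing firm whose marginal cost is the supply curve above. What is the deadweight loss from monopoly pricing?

Competitive equilibrium: 223.6 − 6.2Q = 71 + 6Q → Q* = 12.5082, P* = 146.0492.
Marginal revenue: MR = 223.6 − 12.4Q. Set MR = MC: 223.6 − 12.4Q = 71 + 6Q → Q_m = 8.2935.
Price P_m = 223.6 − 6.2·8.2935 = 172.1803; MC(Q_m) = 71 + 6·8.2935 = 120.761.
Competitive Q* = 12.5082, so ΔQ = 4.2147; wedge = 172.1803 − 120.761 = 51.4193.
Welfare loss = ½ × 4.2147 × 51.4193 = $108.36 thousand.

$108.36 thousand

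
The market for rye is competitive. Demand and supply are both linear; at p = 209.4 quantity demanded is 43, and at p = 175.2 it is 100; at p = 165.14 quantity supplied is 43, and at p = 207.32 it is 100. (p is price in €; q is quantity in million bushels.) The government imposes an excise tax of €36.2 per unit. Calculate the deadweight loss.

Demand slope = (175.2 − 209.4)/(100 − 43) = −0.6, so p = 235.2 − 0.6q.
Supply slope = (207.32 − 165.14)/(100 − 43) = 0.74, so p = 133.32 + 0.74q.
Competitive equilibrium: 235.2 − 0.6q = 133.32 + 0.74q → q* = 76.0299, p* = 189.5821.
With the tax, the buyer price exceeds the seller price by 36.2: (235.2 − 0.6q) − (133.32 + 0.74q) = 36.2 → q' = 49.0149.
Δq = 76.0299 − 49.0149 = 27.015; the wedge equals the tax, 36.2.
The triangle = ½ × 27.015 × 36.2 = €488.97 million.

€488.97 million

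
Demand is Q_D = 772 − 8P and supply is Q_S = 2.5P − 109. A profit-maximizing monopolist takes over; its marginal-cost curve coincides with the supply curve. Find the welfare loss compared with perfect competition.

98.56

In inverse form: demand P = 96.5 − 0.125Q, supply P = 43.6 + 0.4Q.
Competitive equilibrium: 96.5 − 0.125Q = 43.6 + 0.4Q → Q* = 100.7619, P* = 83.9048.
Marginal revenue: MR = 96.5 − 0.25Q. Set MR = MC: 96.5 − 0.25Q = 43.6 + 0.4Q → Q_m = 81.3846.
Price P_m = 96.5 − 0.125·81.3846 = 86.3269; MC(Q_m) = 43.6 + 0.4·81.3846 = 76.1538.
Competitive Q* = 100.7619, so ΔQ = 19.3773; wedge = 86.3269 − 76.1538 = 10.1731.
Deadweight loss = ½ × 19.3773 × 10.1731 = 98.56.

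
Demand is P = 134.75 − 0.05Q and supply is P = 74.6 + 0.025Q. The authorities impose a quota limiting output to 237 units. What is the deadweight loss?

11970.94

Competitive equilibrium: 134.75 − 0.05Q = 74.6 + 0.025Q → Q* = 802, P* = 94.65.
At Q = 237: demand price = 134.75 − 0.05·237 = 122.9; supply price = 74.6 + 0.025·237 = 80.525.
ΔQ = 802 − 237 = 565; wedge = 122.9 − 80.525 = 42.375.
Deadweight loss = ½ × 565 × 42.375 = 11970.94.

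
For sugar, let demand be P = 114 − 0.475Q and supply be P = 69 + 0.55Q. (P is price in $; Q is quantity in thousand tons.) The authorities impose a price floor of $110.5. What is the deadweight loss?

Competitive equilibrium: 114 − 0.475Q = 69 + 0.55Q → Q* = 43.9024, P* = 93.1463.
At the floor P = 110.5, quantity demanded = (114 − 110.5)/0.475 = 7.3684.
Sellers' marginal cost at Q' = 7.3684: 69 + 0.55·7.3684 = 73.0526.
ΔQ = 43.9024 − 7.3684 = 36.534; wedge = 110.5 − 73.0526 = 37.4474.
The triangle = ½ × 36.534 × 37.4474 = $684.05 thousand.

$684.05 thousand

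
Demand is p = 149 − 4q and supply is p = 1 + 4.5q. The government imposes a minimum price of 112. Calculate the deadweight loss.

Competitive equilibrium: 149 − 4q = 1 + 4.5q → q* = 17.4118, p* = 79.3529.
At the floor p = 112, quantity demanded = (149 − 112)/4 = 9.25.
Sellers' marginal cost at q' = 9.25: 1 + 4.5·9.25 = 42.625.
Δq = 17.4118 − 9.25 = 8.1618; wedge = 112 − 42.625 = 69.375.
DWL = ½ × 8.1618 × 69.375 = 283.11.

283.11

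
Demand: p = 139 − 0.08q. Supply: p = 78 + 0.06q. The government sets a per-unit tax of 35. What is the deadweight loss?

4375

Competitive equilibrium: 139 − 0.08q = 78 + 0.06q → q* = 435.7143, p* = 104.1429.
With the tax, the buyer price exceeds the seller price by 35: (139 − 0.08q) − (78 + 0.06q) = 35 → q' = 185.7143.
Δq = 435.7143 − 185.7143 = 250; the wedge equals the tax, 35.
DWL = ½ × 250 × 35 = 4375.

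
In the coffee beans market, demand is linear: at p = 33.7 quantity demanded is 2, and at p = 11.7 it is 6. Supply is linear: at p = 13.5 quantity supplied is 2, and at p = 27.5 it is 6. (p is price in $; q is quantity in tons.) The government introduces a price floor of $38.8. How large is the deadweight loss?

Demand slope = (11.7 − 33.7)/(6 − 2) = −5.5, so p = 44.7 − 5.5q.
Supply slope = (27.5 − 13.5)/(6 − 2) = 3.5, so p = 6.5 + 3.5q.
Competitive equilibrium: 44.7 − 5.5q = 6.5 + 3.5q → q* = 4.2444, p* = 21.3556.
At the floor p = 38.8, quantity demanded = (44.7 − 38.8)/5.5 = 1.0727.
Sellers' marginal cost at q' = 1.0727: 6.5 + 3.5·1.0727 = 10.2545.
Δq = 4.2444 − 1.0727 = 3.1717; wedge = 38.8 − 10.2545 = 28.5455.
The triangle = ½ × 3.1717 × 28.5455 = $45.27.

$45.27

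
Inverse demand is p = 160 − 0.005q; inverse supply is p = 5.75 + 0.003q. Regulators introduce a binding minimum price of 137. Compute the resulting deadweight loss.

862156.41

Competitive equilibrium: 160 − 0.005q = 5.75 + 0.003q → q* = 19281.25, p* = 63.5938.
At the floor p = 137, quantity demanded = (160 − 137)/0.005 = 4600.
Sellers' marginal cost at q' = 4600: 5.75 + 0.003·4600 = 19.55.
Δq = 19281.25 − 4600 = 14681.25; wedge = 137 − 19.55 = 117.45.
The triangle = ½ × 14681.25 × 117.45 = 862156.41.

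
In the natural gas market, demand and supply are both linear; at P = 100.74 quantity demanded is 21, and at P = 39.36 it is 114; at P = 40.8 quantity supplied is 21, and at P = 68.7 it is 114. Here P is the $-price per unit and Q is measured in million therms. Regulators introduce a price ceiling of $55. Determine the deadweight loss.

Demand slope = (39.36 − 100.74)/(114 − 21) = −0.66, so P = 114.6 − 0.66Q.
Supply slope = (68.7 − 40.8)/(114 − 21) = 0.3, so P = 34.5 + 0.3Q.
Competitive equilibrium: 114.6 − 0.66Q = 34.5 + 0.3Q → Q* = 83.4375, P* = 59.5313.
At the ceiling P = 55, quantity supplied = (55 − 34.5)/0.3 = 68.3333.
Willingness to pay at Q' = 68.3333: 114.6 − 0.66·68.3333 = 69.5.
ΔQ = 83.4375 − 68.3333 = 15.1042; wedge = 69.5 − 55 = 14.5.
Deadweight loss = ½ × 15.1042 × 14.5 = $109.51 million.

$109.51 million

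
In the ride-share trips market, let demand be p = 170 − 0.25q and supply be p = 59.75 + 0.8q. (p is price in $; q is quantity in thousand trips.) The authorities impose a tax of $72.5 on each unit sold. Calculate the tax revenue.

$2606.55 thousand

Competitive equilibrium: 170 − 0.25q = 59.75 + 0.8q → q* = 105, p* = 143.75.
With the tax, the buyer price exceeds the seller price by 72.5: (170 − 0.25q) − (59.75 + 0.8q) = 72.5 → q' = 35.9524.
Tax revenue = 72.5 × 35.9524 = $2606.55 thousand.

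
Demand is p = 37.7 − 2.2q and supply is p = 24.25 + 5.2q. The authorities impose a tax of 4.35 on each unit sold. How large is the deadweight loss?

1.28

Competitive equilibrium: 37.7 − 2.2q = 24.25 + 5.2q → q* = 1.8176, p* = 33.7014.
With the tax, the buyer price exceeds the seller price by 4.35: (37.7 − 2.2q) − (24.25 + 5.2q) = 4.35 → q' = 1.2297.
Δq = 1.8176 − 1.2297 = 0.5879; the wedge equals the tax, 4.35.
The triangle = ½ × 0.5879 × 4.35 = 1.28.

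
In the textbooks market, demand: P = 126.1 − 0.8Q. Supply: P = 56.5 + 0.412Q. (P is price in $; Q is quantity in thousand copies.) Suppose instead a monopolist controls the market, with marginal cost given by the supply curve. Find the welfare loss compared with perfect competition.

$315.94 thousand

Competitive equilibrium: 126.1 − 0.8Q = 56.5 + 0.412Q → Q* = 57.4257, P* = 80.1594.
Marginal revenue: MR = 126.1 − 1.6Q. Set MR = MC: 126.1 − 1.6Q = 56.5 + 0.412Q → Q_m = 34.5924.
Price P_m = 126.1 − 0.8·34.5924 = 98.4261; MC(Q_m) = 56.5 + 0.412·34.5924 = 70.7521.
Competitive Q* = 57.4257, so ΔQ = 22.8333; wedge = 98.4261 − 70.7521 = 27.674.
Deadweight loss = ½ × 22.8333 × 27.674 = $315.94 thousand.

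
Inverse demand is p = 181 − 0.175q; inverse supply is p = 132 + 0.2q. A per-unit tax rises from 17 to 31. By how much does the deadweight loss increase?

896

Competitive equilibrium: 181 − 0.175q = 132 + 0.2q → q* = 130.6667, p* = 158.1333.
For a per-unit tax t: Δq = t/0.375, so DWL = ½·t·(t/0.375) = t²/0.75.
At t = 17: DWL = 385.333. At t = 31: DWL = 1281.333.
Increase = 1281.333 − 385.333 = 896.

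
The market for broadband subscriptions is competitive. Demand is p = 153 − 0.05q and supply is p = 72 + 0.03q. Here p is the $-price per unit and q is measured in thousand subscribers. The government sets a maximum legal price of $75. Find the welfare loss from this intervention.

Competitive equilibrium: 153 − 0.05q = 72 + 0.03q → q* = 1012.5, p* = 102.375.
At the ceiling p = 75, quantity supplied = (75 − 72)/0.03 = 100.
Willingness to pay at q' = 100: 153 − 0.05·100 = 148.
Δq = 1012.5 − 100 = 912.5; wedge = 148 − 75 = 73.
Deadweight loss = ½ × 912.5 × 73 = $33306.25 thousand.

$33306.25 thousand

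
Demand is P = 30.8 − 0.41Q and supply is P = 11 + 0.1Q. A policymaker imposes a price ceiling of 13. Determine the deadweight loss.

Competitive equilibrium: 30.8 − 0.41Q = 11 + 0.1Q → Q* = 38.8235, P* = 14.8824.
At the ceiling P = 13, quantity supplied = (13 − 11)/0.1 = 20.
Willingness to pay at Q' = 20: 30.8 − 0.41·20 = 22.6.
ΔQ = 38.8235 − 20 = 18.8235; wedge = 22.6 − 13 = 9.6.
Welfare loss = ½ × 18.8235 × 9.6 = 90.35.

90.35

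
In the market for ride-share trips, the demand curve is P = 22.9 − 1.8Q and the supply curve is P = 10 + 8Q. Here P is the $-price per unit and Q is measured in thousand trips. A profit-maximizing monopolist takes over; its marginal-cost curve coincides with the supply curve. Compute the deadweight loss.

Competitive equilibrium: 22.9 − 1.8Q = 10 + 8Q → Q* = 1.3163, P* = 20.5306.
Marginal revenue: MR = 22.9 − 3.6Q. Set MR = MC: 22.9 − 3.6Q = 10 + 8Q → Q_m = 1.1121.
Price P_m = 22.9 − 1.8·1.1121 = 20.8982; MC(Q_m) = 10 + 8·1.1121 = 18.8968.
Competitive Q* = 1.3163, so ΔQ = 0.2042; wedge = 20.8982 − 18.8968 = 2.0014.
Deadweight loss = ½ × 0.2042 × 2.0014 = $0.20 thousand.

$0.20 thousand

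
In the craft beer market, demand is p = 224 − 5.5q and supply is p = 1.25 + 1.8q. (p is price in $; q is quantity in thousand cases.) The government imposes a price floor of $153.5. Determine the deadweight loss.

Competitive equilibrium: 224 − 5.5q = 1.25 + 1.8q → q* = 30.5137, p* = 56.1747.
At the floor p = 153.5, quantity demanded = (224 − 153.5)/5.5 = 12.8182.
Sellers' marginal cost at q' = 12.8182: 1.25 + 1.8·12.8182 = 24.3228.
Δq = 30.5137 − 12.8182 = 17.6955; wedge = 153.5 − 24.3228 = 129.1772.
Welfare loss = ½ × 17.6955 × 129.1772 = $1142.93 thousand.

$1142.93 thousand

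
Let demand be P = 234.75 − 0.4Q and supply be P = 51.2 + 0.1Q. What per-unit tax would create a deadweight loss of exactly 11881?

109

Competitive equilibrium: 234.75 − 0.4Q = 51.2 + 0.1Q → Q* = 367.1, P* = 87.91.
A tax t gives ΔQ = t/0.5 and wedge t, so DWL = t²/1.
t²/1 = 11881 → t² = 11881 → t = 109.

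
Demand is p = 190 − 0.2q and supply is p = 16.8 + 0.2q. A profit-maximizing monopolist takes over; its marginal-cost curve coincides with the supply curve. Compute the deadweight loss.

4166.42

Competitive equilibrium: 190 − 0.2q = 16.8 + 0.2q → q* = 433, p* = 103.4.
Marginal revenue: MR = 190 − 0.4q. Set MR = MC: 190 − 0.4q = 16.8 + 0.2q → q_m = 288.66667.
Price p_m = 190 − 0.2·288.66667 = 132.26667; MC(q_m) = 16.8 + 0.2·288.66667 = 74.53333.
Competitive q* = 433, so Δq = 144.33333; wedge = 132.26667 − 74.53333 = 57.73334.
Welfare loss = ½ × 144.33333 × 57.73334 = 4166.42.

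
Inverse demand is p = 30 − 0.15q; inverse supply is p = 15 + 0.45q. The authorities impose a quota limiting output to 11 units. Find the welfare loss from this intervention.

Competitive equilibrium: 30 − 0.15q = 15 + 0.45q → q* = 25, p* = 26.25.
At q = 11: demand price = 30 − 0.15·11 = 28.35; supply price = 15 + 0.45·11 = 19.95.
Δq = 25 − 11 = 14; wedge = 28.35 − 19.95 = 8.4.
DWL = ½ × 14 × 8.4 = 58.80.

58.80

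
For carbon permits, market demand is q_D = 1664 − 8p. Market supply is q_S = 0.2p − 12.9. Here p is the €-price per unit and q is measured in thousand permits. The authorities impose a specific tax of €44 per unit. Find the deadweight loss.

In inverse form: demand p = 208 − 0.125q, supply p = 64.5 + 5q.
Competitive equilibrium: 208 − 0.125q = 64.5 + 5q → q* = 28, p* = 204.5.
With the tax, the buyer price exceeds the seller price by 44: (208 − 0.125q) − (64.5 + 5q) = 44 → q' = 19.4146.
Δq = 28 − 19.4146 = 8.5854; the wedge equals the tax, 44.
Welfare loss = ½ × 8.5854 × 44 = €188.88 thousand.

€188.88 thousand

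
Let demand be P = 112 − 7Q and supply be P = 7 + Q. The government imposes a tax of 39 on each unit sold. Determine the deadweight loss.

Competitive equilibrium: 112 − 7Q = 7 + Q → Q* = 13.125, P* = 20.125.
With the tax, the buyer price exceeds the seller price by 39: (112 − 7Q) − (7 + Q) = 39 → Q' = 8.25.
ΔQ = 13.125 − 8.25 = 4.875; the wedge equals the tax, 39.
Welfare loss = ½ × 4.875 × 39 = 95.06.

95.06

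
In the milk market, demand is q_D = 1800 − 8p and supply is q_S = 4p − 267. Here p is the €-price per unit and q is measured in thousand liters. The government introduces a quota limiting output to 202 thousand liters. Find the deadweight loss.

In inverse form: demand p = 225 − 0.125q, supply p = 66.75 + 0.25q.
Competitive equilibrium: 225 − 0.125q = 66.75 + 0.25q → q* = 422, p* = 172.25.
At q = 202: demand price = 225 − 0.125·202 = 199.75; supply price = 66.75 + 0.25·202 = 117.25.
Δq = 422 − 202 = 220; wedge = 199.75 − 117.25 = 82.5.
Welfare loss = ½ × 220 × 82.5 = €9075 thousand.

€9075 thousand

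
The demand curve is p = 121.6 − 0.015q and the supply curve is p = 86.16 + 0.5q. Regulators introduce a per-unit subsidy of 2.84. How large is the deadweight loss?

Competitive equilibrium: 121.6 − 0.015q = 86.16 + 0.5q → q* = 68.8155, p* = 120.5678.
The subsidy lowers effective supply by 2.84: p = 83.32 + 0.5q.
New quantity: 121.6 − 0.015q = 83.32 + 0.5q → q' = 74.3301.
Overproduction Δq = 74.3301 − 68.8155 = 5.5146; wedge = subsidy = 2.84.
The triangle = ½ × 5.5146 × 2.84 = 7.83.

7.83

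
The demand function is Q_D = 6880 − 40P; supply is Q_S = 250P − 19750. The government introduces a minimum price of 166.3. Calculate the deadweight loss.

128670.46

In inverse form: demand P = 172 − 0.025Q, supply P = 79 + 0.004Q.
Competitive equilibrium: 172 − 0.025Q = 79 + 0.004Q → Q* = 3206.8966, P* = 91.8276.
At the floor P = 166.3, quantity demanded = (172 − 166.3)/0.025 = 228.
Sellers' marginal cost at Q' = 228: 79 + 0.004·228 = 79.912.
ΔQ = 3206.8966 − 228 = 2978.8966; wedge = 166.3 − 79.912 = 86.388.
Welfare loss = ½ × 2978.8966 × 86.388 = 128670.46.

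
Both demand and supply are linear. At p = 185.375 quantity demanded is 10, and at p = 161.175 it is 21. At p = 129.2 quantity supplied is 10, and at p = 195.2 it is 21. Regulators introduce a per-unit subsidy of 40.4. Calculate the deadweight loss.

99.52

Demand slope = (161.175 − 185.375)/(21 − 10) = −2.2, so p = 207.375 − 2.2q.
Supply slope = (195.2 − 129.2)/(21 − 10) = 6, so p = 69.2 + 6q.
Competitive equilibrium: 207.375 − 2.2q = 69.2 + 6q → q* = 16.8506, p* = 170.3037.
The subsidy lowers effective supply by 40.4: p = 28.8 + 6q.
New quantity: 207.375 − 2.2q = 28.8 + 6q → q' = 21.7774.
Overproduction Δq = 21.7774 − 16.8506 = 4.9268; wedge = subsidy = 40.4.
Welfare loss = ½ × 4.9268 × 40.4 = 99.52.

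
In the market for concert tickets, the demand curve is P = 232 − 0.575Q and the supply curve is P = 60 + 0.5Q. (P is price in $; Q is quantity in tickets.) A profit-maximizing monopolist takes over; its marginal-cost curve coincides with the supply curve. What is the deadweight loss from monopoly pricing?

Competitive equilibrium: 232 − 0.575Q = 60 + 0.5Q → Q* = 160, P* = 140.
Marginal revenue: MR = 232 − 1.15Q. Set MR = MC: 232 − 1.15Q = 60 + 0.5Q → Q_m = 104.2424.
Price P_m = 232 − 0.575·104.2424 = 172.0606; MC(Q_m) = 60 + 0.5·104.2424 = 112.1212.
Competitive Q* = 160, so ΔQ = 55.7576; wedge = 172.0606 − 112.1212 = 59.9394.
DWL = ½ × 55.7576 × 59.9394 = $1671.04.

$1671.04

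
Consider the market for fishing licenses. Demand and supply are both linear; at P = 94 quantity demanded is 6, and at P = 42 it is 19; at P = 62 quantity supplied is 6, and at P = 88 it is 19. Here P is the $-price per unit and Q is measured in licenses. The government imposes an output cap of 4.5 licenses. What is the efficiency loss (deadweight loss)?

Demand slope = (42 − 94)/(19 − 6) = −4, so P = 118 − 4Q.
Supply slope = (88 − 62)/(19 − 6) = 2, so P = 50 + 2Q.
Competitive equilibrium: 118 − 4Q = 50 + 2Q → Q* = 11.3333, P* = 72.6667.
At Q = 4.5: demand price = 118 − 4·4.5 = 100; supply price = 50 + 2·4.5 = 59.
ΔQ = 11.3333 − 4.5 = 6.8333; wedge = 100 − 59 = 41.
Deadweight loss = ½ × 6.8333 × 41 = $140.08.

$140.08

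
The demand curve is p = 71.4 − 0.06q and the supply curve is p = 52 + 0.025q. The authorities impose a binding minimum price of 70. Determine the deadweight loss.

1784.35

Competitive equilibrium: 71.4 − 0.06q = 52 + 0.025q → q* = 228.23529, p* = 57.70588.
At the floor p = 70, quantity demanded = (71.4 − 70)/0.06 = 23.33333.
Sellers' marginal cost at q' = 23.33333: 52 + 0.025·23.33333 = 52.58333.
Δq = 228.23529 − 23.33333 = 204.90196; wedge = 70 − 52.58333 = 17.41667.
DWL = ½ × 204.90196 × 17.41667 = 1784.35.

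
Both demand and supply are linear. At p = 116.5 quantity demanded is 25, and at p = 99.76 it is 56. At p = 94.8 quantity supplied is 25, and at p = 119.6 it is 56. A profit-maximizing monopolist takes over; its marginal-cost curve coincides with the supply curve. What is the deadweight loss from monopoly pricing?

93.80

Demand slope = (99.76 − 116.5)/(56 − 25) = −0.54, so p = 130 − 0.54q.
Supply slope = (119.6 − 94.8)/(56 − 25) = 0.8, so p = 74.8 + 0.8q.
Competitive equilibrium: 130 − 0.54q = 74.8 + 0.8q → q* = 41.194, p* = 107.7552.
Marginal revenue: MR = 130 − 1.08q. Set MR = MC: 130 − 1.08q = 74.8 + 0.8q → q_m = 29.3617.
Price p_m = 130 − 0.54·29.3617 = 114.1447; MC(q_m) = 74.8 + 0.8·29.3617 = 98.2894.
Competitive q* = 41.194, so Δq = 11.8323; wedge = 114.1447 − 98.2894 = 15.8553.
Deadweight loss = ½ × 11.8323 × 15.8553 = 93.80.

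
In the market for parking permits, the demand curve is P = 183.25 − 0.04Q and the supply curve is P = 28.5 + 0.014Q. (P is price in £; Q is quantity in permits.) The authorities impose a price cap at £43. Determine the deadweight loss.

£90422.91

Competitive equilibrium: 183.25 − 0.04Q = 28.5 + 0.014Q → Q* = 2865.740741, P* = 68.62037.
At the ceiling P = 43, quantity supplied = (43 − 28.5)/0.014 = 1035.714286.
Willingness to pay at Q' = 1035.714286: 183.25 − 0.04·1035.714286 = 141.821429.
ΔQ = 2865.740741 − 1035.714286 = 1830.026455; wedge = 141.821429 − 43 = 98.821429.
The triangle = ½ × 1830.026455 × 98.821429 = £90422.91.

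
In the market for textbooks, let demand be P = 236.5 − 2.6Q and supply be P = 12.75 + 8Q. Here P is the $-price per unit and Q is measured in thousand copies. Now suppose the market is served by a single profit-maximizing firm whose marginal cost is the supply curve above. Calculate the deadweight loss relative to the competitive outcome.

Competitive equilibrium: 236.5 − 2.6Q = 12.75 + 8Q → Q* = 21.1085, P* = 181.6179.
Marginal revenue: MR = 236.5 − 5.2Q. Set MR = MC: 236.5 − 5.2Q = 12.75 + 8Q → Q_m = 16.9508.
Price P_m = 236.5 − 2.6·16.9508 = 192.4279; MC(Q_m) = 12.75 + 8·16.9508 = 148.3564.
Competitive Q* = 21.1085, so ΔQ = 4.1577; wedge = 192.4279 − 148.3564 = 44.0715.
Welfare loss = ½ × 4.1577 × 44.0715 = $91.62 thousand.

$91.62 thousand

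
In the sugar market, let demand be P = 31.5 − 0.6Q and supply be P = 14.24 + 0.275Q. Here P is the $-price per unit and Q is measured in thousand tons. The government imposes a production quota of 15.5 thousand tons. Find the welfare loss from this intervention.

$7.81 thousand

Competitive equilibrium: 31.5 − 0.6Q = 14.24 + 0.275Q → Q* = 19.7257, P* = 19.6646.
At Q = 15.5: demand price = 31.5 − 0.6·15.5 = 22.2; supply price = 14.24 + 0.275·15.5 = 18.5025.
ΔQ = 19.7257 − 15.5 = 4.2257; wedge = 22.2 − 18.5025 = 3.6975.
Welfare loss = ½ × 4.2257 × 3.6975 = $7.81 thousand.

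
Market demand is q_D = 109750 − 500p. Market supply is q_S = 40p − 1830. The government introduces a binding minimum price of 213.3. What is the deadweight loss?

In inverse form: demand p = 219.5 − 0.002q, supply p = 45.75 + 0.025q.
Competitive equilibrium: 219.5 − 0.002q = 45.75 + 0.025q → q* = 6435.1852, p* = 206.6296.
At the floor p = 213.3, quantity demanded = (219.5 − 213.3)/0.002 = 3100.
Sellers' marginal cost at q' = 3100: 45.75 + 0.025·3100 = 123.25.
Δq = 6435.1852 − 3100 = 3335.1852; wedge = 213.3 − 123.25 = 90.05.
DWL = ½ × 3335.1852 × 90.05 = 150166.71.

150166.71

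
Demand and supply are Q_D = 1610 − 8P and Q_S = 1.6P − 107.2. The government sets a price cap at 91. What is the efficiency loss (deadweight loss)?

In inverse form: demand P = 201.25 − 0.125Q, supply P = 67 + 0.625Q.
Competitive equilibrium: 201.25 − 0.125Q = 67 + 0.625Q → Q* = 179, P* = 178.875.
At the ceiling P = 91, quantity supplied = (91 − 67)/0.625 = 38.4.
Willingness to pay at Q' = 38.4: 201.25 − 0.125·38.4 = 196.45.
ΔQ = 179 − 38.4 = 140.6; wedge = 196.45 − 91 = 105.45.
DWL = ½ × 140.6 × 105.45 = 7413.135.

7413.135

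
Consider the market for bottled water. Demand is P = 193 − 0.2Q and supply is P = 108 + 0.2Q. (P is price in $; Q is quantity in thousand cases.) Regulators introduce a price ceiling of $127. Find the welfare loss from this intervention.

$2761.25 thousand

Competitive equilibrium: 193 − 0.2Q = 108 + 0.2Q → Q* = 212.5, P* = 150.5.
At the ceiling P = 127, quantity supplied = (127 − 108)/0.2 = 95.
Willingness to pay at Q' = 95: 193 − 0.2·95 = 174.
ΔQ = 212.5 − 95 = 117.5; wedge = 174 − 127 = 47.
Welfare loss = ½ × 117.5 × 47 = $2761.25 thousand.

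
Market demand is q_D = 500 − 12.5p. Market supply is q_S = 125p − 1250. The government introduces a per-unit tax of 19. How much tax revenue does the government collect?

In inverse form: demand p = 40 − 0.08q, supply p = 10 + 0.008q.
Competitive equilibrium: 40 − 0.08q = 10 + 0.008q → q* = 340.9091, p* = 12.7273.
With the tax, the buyer price exceeds the seller price by 19: (40 − 0.08q) − (10 + 0.008q) = 19 → q' = 125.
Tax revenue = 19 × 125 = 2375.

2375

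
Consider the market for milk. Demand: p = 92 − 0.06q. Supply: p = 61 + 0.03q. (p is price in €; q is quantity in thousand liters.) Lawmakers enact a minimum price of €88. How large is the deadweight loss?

€3472.22 thousand

Competitive equilibrium: 92 − 0.06q = 61 + 0.03q → q* = 344.4444, p* = 71.3333.
At the floor p = 88, quantity demanded = (92 − 88)/0.06 = 66.6667.
Sellers' marginal cost at q' = 66.6667: 61 + 0.03·66.6667 = 63.
Δq = 344.4444 − 66.6667 = 277.7777; wedge = 88 − 63 = 25.
Welfare loss = ½ × 277.7777 × 25 = €3472.22 thousand.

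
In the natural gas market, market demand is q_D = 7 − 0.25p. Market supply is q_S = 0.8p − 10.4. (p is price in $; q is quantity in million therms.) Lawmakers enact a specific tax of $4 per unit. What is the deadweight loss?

In inverse form: demand p = 28 − 4q, supply p = 13 + 1.25q.
Competitive equilibrium: 28 − 4q = 13 + 1.25q → q* = 2.8571, p* = 16.5714.
With the tax, the buyer price exceeds the seller price by 4: (28 − 4q) − (13 + 1.25q) = 4 → q' = 2.0952.
Δq = 2.8571 − 2.0952 = 0.7619; the wedge equals the tax, 4.
DWL = ½ × 0.7619 × 4 = $1.52 million.

$1.52 million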